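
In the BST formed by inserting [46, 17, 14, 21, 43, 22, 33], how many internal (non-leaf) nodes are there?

Tree built from: [46, 17, 14, 21, 43, 22, 33]
Tree (level-order array): [46, 17, None, 14, 21, None, None, None, 43, 22, None, None, 33]
Rule: An internal node has at least one child.
Per-node child counts:
  node 46: 1 child(ren)
  node 17: 2 child(ren)
  node 14: 0 child(ren)
  node 21: 1 child(ren)
  node 43: 1 child(ren)
  node 22: 1 child(ren)
  node 33: 0 child(ren)
Matching nodes: [46, 17, 21, 43, 22]
Count of internal (non-leaf) nodes: 5


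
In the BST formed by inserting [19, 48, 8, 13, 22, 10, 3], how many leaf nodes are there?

Tree built from: [19, 48, 8, 13, 22, 10, 3]
Tree (level-order array): [19, 8, 48, 3, 13, 22, None, None, None, 10]
Rule: A leaf has 0 children.
Per-node child counts:
  node 19: 2 child(ren)
  node 8: 2 child(ren)
  node 3: 0 child(ren)
  node 13: 1 child(ren)
  node 10: 0 child(ren)
  node 48: 1 child(ren)
  node 22: 0 child(ren)
Matching nodes: [3, 10, 22]
Count of leaf nodes: 3


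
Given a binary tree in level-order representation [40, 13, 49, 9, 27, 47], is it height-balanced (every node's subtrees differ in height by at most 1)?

Tree (level-order array): [40, 13, 49, 9, 27, 47]
Definition: a tree is height-balanced if, at every node, |h(left) - h(right)| <= 1 (empty subtree has height -1).
Bottom-up per-node check:
  node 9: h_left=-1, h_right=-1, diff=0 [OK], height=0
  node 27: h_left=-1, h_right=-1, diff=0 [OK], height=0
  node 13: h_left=0, h_right=0, diff=0 [OK], height=1
  node 47: h_left=-1, h_right=-1, diff=0 [OK], height=0
  node 49: h_left=0, h_right=-1, diff=1 [OK], height=1
  node 40: h_left=1, h_right=1, diff=0 [OK], height=2
All nodes satisfy the balance condition.
Result: Balanced


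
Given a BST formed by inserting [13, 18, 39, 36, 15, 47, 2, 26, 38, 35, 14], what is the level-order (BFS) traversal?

Tree insertion order: [13, 18, 39, 36, 15, 47, 2, 26, 38, 35, 14]
Tree (level-order array): [13, 2, 18, None, None, 15, 39, 14, None, 36, 47, None, None, 26, 38, None, None, None, 35]
BFS from the root, enqueuing left then right child of each popped node:
  queue [13] -> pop 13, enqueue [2, 18], visited so far: [13]
  queue [2, 18] -> pop 2, enqueue [none], visited so far: [13, 2]
  queue [18] -> pop 18, enqueue [15, 39], visited so far: [13, 2, 18]
  queue [15, 39] -> pop 15, enqueue [14], visited so far: [13, 2, 18, 15]
  queue [39, 14] -> pop 39, enqueue [36, 47], visited so far: [13, 2, 18, 15, 39]
  queue [14, 36, 47] -> pop 14, enqueue [none], visited so far: [13, 2, 18, 15, 39, 14]
  queue [36, 47] -> pop 36, enqueue [26, 38], visited so far: [13, 2, 18, 15, 39, 14, 36]
  queue [47, 26, 38] -> pop 47, enqueue [none], visited so far: [13, 2, 18, 15, 39, 14, 36, 47]
  queue [26, 38] -> pop 26, enqueue [35], visited so far: [13, 2, 18, 15, 39, 14, 36, 47, 26]
  queue [38, 35] -> pop 38, enqueue [none], visited so far: [13, 2, 18, 15, 39, 14, 36, 47, 26, 38]
  queue [35] -> pop 35, enqueue [none], visited so far: [13, 2, 18, 15, 39, 14, 36, 47, 26, 38, 35]
Result: [13, 2, 18, 15, 39, 14, 36, 47, 26, 38, 35]


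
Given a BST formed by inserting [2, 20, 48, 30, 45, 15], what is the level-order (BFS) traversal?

Tree insertion order: [2, 20, 48, 30, 45, 15]
Tree (level-order array): [2, None, 20, 15, 48, None, None, 30, None, None, 45]
BFS from the root, enqueuing left then right child of each popped node:
  queue [2] -> pop 2, enqueue [20], visited so far: [2]
  queue [20] -> pop 20, enqueue [15, 48], visited so far: [2, 20]
  queue [15, 48] -> pop 15, enqueue [none], visited so far: [2, 20, 15]
  queue [48] -> pop 48, enqueue [30], visited so far: [2, 20, 15, 48]
  queue [30] -> pop 30, enqueue [45], visited so far: [2, 20, 15, 48, 30]
  queue [45] -> pop 45, enqueue [none], visited so far: [2, 20, 15, 48, 30, 45]
Result: [2, 20, 15, 48, 30, 45]


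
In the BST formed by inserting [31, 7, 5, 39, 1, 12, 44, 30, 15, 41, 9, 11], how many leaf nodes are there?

Tree built from: [31, 7, 5, 39, 1, 12, 44, 30, 15, 41, 9, 11]
Tree (level-order array): [31, 7, 39, 5, 12, None, 44, 1, None, 9, 30, 41, None, None, None, None, 11, 15]
Rule: A leaf has 0 children.
Per-node child counts:
  node 31: 2 child(ren)
  node 7: 2 child(ren)
  node 5: 1 child(ren)
  node 1: 0 child(ren)
  node 12: 2 child(ren)
  node 9: 1 child(ren)
  node 11: 0 child(ren)
  node 30: 1 child(ren)
  node 15: 0 child(ren)
  node 39: 1 child(ren)
  node 44: 1 child(ren)
  node 41: 0 child(ren)
Matching nodes: [1, 11, 15, 41]
Count of leaf nodes: 4


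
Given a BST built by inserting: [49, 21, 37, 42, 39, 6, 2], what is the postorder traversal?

Tree insertion order: [49, 21, 37, 42, 39, 6, 2]
Tree (level-order array): [49, 21, None, 6, 37, 2, None, None, 42, None, None, 39]
Postorder traversal: [2, 6, 39, 42, 37, 21, 49]


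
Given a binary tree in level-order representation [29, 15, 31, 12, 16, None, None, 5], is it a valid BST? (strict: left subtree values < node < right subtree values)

Level-order array: [29, 15, 31, 12, 16, None, None, 5]
Validate using subtree bounds (lo, hi): at each node, require lo < value < hi,
then recurse left with hi=value and right with lo=value.
Preorder trace (stopping at first violation):
  at node 29 with bounds (-inf, +inf): OK
  at node 15 with bounds (-inf, 29): OK
  at node 12 with bounds (-inf, 15): OK
  at node 5 with bounds (-inf, 12): OK
  at node 16 with bounds (15, 29): OK
  at node 31 with bounds (29, +inf): OK
No violation found at any node.
Result: Valid BST


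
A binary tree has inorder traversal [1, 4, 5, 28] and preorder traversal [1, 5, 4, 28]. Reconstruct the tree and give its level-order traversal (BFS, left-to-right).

Inorder:  [1, 4, 5, 28]
Preorder: [1, 5, 4, 28]
Algorithm: preorder visits root first, so consume preorder in order;
for each root, split the current inorder slice at that value into
left-subtree inorder and right-subtree inorder, then recurse.
Recursive splits:
  root=1; inorder splits into left=[], right=[4, 5, 28]
  root=5; inorder splits into left=[4], right=[28]
  root=4; inorder splits into left=[], right=[]
  root=28; inorder splits into left=[], right=[]
Reconstructed level-order: [1, 5, 4, 28]


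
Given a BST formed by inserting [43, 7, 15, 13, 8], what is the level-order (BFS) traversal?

Tree insertion order: [43, 7, 15, 13, 8]
Tree (level-order array): [43, 7, None, None, 15, 13, None, 8]
BFS from the root, enqueuing left then right child of each popped node:
  queue [43] -> pop 43, enqueue [7], visited so far: [43]
  queue [7] -> pop 7, enqueue [15], visited so far: [43, 7]
  queue [15] -> pop 15, enqueue [13], visited so far: [43, 7, 15]
  queue [13] -> pop 13, enqueue [8], visited so far: [43, 7, 15, 13]
  queue [8] -> pop 8, enqueue [none], visited so far: [43, 7, 15, 13, 8]
Result: [43, 7, 15, 13, 8]


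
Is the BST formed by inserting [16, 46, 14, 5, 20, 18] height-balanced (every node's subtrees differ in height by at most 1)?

Tree (level-order array): [16, 14, 46, 5, None, 20, None, None, None, 18]
Definition: a tree is height-balanced if, at every node, |h(left) - h(right)| <= 1 (empty subtree has height -1).
Bottom-up per-node check:
  node 5: h_left=-1, h_right=-1, diff=0 [OK], height=0
  node 14: h_left=0, h_right=-1, diff=1 [OK], height=1
  node 18: h_left=-1, h_right=-1, diff=0 [OK], height=0
  node 20: h_left=0, h_right=-1, diff=1 [OK], height=1
  node 46: h_left=1, h_right=-1, diff=2 [FAIL (|1--1|=2 > 1)], height=2
  node 16: h_left=1, h_right=2, diff=1 [OK], height=3
Node 46 violates the condition: |1 - -1| = 2 > 1.
Result: Not balanced


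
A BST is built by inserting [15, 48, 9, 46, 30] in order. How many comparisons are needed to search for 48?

Search path for 48: 15 -> 48
Found: True
Comparisons: 2


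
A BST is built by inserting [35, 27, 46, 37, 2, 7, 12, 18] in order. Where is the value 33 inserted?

Starting tree (level order): [35, 27, 46, 2, None, 37, None, None, 7, None, None, None, 12, None, 18]
Insertion path: 35 -> 27
Result: insert 33 as right child of 27
Final tree (level order): [35, 27, 46, 2, 33, 37, None, None, 7, None, None, None, None, None, 12, None, 18]


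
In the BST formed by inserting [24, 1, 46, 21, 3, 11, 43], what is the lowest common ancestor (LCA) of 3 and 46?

Tree insertion order: [24, 1, 46, 21, 3, 11, 43]
Tree (level-order array): [24, 1, 46, None, 21, 43, None, 3, None, None, None, None, 11]
In a BST, the LCA of p=3, q=46 is the first node v on the
root-to-leaf path with p <= v <= q (go left if both < v, right if both > v).
Walk from root:
  at 24: 3 <= 24 <= 46, this is the LCA
LCA = 24


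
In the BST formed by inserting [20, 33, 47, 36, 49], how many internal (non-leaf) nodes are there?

Tree built from: [20, 33, 47, 36, 49]
Tree (level-order array): [20, None, 33, None, 47, 36, 49]
Rule: An internal node has at least one child.
Per-node child counts:
  node 20: 1 child(ren)
  node 33: 1 child(ren)
  node 47: 2 child(ren)
  node 36: 0 child(ren)
  node 49: 0 child(ren)
Matching nodes: [20, 33, 47]
Count of internal (non-leaf) nodes: 3


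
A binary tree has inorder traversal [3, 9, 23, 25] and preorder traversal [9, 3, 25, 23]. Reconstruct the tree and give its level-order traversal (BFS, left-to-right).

Inorder:  [3, 9, 23, 25]
Preorder: [9, 3, 25, 23]
Algorithm: preorder visits root first, so consume preorder in order;
for each root, split the current inorder slice at that value into
left-subtree inorder and right-subtree inorder, then recurse.
Recursive splits:
  root=9; inorder splits into left=[3], right=[23, 25]
  root=3; inorder splits into left=[], right=[]
  root=25; inorder splits into left=[23], right=[]
  root=23; inorder splits into left=[], right=[]
Reconstructed level-order: [9, 3, 25, 23]


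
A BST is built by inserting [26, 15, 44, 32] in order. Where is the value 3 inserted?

Starting tree (level order): [26, 15, 44, None, None, 32]
Insertion path: 26 -> 15
Result: insert 3 as left child of 15
Final tree (level order): [26, 15, 44, 3, None, 32]


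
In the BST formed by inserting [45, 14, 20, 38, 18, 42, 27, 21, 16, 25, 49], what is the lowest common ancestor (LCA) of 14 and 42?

Tree insertion order: [45, 14, 20, 38, 18, 42, 27, 21, 16, 25, 49]
Tree (level-order array): [45, 14, 49, None, 20, None, None, 18, 38, 16, None, 27, 42, None, None, 21, None, None, None, None, 25]
In a BST, the LCA of p=14, q=42 is the first node v on the
root-to-leaf path with p <= v <= q (go left if both < v, right if both > v).
Walk from root:
  at 45: both 14 and 42 < 45, go left
  at 14: 14 <= 14 <= 42, this is the LCA
LCA = 14


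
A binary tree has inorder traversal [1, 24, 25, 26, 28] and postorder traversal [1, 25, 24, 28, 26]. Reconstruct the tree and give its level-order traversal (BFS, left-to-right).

Inorder:   [1, 24, 25, 26, 28]
Postorder: [1, 25, 24, 28, 26]
Algorithm: postorder visits root last, so walk postorder right-to-left;
each value is the root of the current inorder slice — split it at that
value, recurse on the right subtree first, then the left.
Recursive splits:
  root=26; inorder splits into left=[1, 24, 25], right=[28]
  root=28; inorder splits into left=[], right=[]
  root=24; inorder splits into left=[1], right=[25]
  root=25; inorder splits into left=[], right=[]
  root=1; inorder splits into left=[], right=[]
Reconstructed level-order: [26, 24, 28, 1, 25]


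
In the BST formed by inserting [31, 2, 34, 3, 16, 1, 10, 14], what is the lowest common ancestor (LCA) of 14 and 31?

Tree insertion order: [31, 2, 34, 3, 16, 1, 10, 14]
Tree (level-order array): [31, 2, 34, 1, 3, None, None, None, None, None, 16, 10, None, None, 14]
In a BST, the LCA of p=14, q=31 is the first node v on the
root-to-leaf path with p <= v <= q (go left if both < v, right if both > v).
Walk from root:
  at 31: 14 <= 31 <= 31, this is the LCA
LCA = 31


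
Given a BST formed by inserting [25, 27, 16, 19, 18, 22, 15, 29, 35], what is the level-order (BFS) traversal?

Tree insertion order: [25, 27, 16, 19, 18, 22, 15, 29, 35]
Tree (level-order array): [25, 16, 27, 15, 19, None, 29, None, None, 18, 22, None, 35]
BFS from the root, enqueuing left then right child of each popped node:
  queue [25] -> pop 25, enqueue [16, 27], visited so far: [25]
  queue [16, 27] -> pop 16, enqueue [15, 19], visited so far: [25, 16]
  queue [27, 15, 19] -> pop 27, enqueue [29], visited so far: [25, 16, 27]
  queue [15, 19, 29] -> pop 15, enqueue [none], visited so far: [25, 16, 27, 15]
  queue [19, 29] -> pop 19, enqueue [18, 22], visited so far: [25, 16, 27, 15, 19]
  queue [29, 18, 22] -> pop 29, enqueue [35], visited so far: [25, 16, 27, 15, 19, 29]
  queue [18, 22, 35] -> pop 18, enqueue [none], visited so far: [25, 16, 27, 15, 19, 29, 18]
  queue [22, 35] -> pop 22, enqueue [none], visited so far: [25, 16, 27, 15, 19, 29, 18, 22]
  queue [35] -> pop 35, enqueue [none], visited so far: [25, 16, 27, 15, 19, 29, 18, 22, 35]
Result: [25, 16, 27, 15, 19, 29, 18, 22, 35]


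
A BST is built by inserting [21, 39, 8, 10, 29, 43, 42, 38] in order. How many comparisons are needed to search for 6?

Search path for 6: 21 -> 8
Found: False
Comparisons: 2


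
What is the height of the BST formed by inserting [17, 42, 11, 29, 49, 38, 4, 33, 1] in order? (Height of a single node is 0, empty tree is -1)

Insertion order: [17, 42, 11, 29, 49, 38, 4, 33, 1]
Tree (level-order array): [17, 11, 42, 4, None, 29, 49, 1, None, None, 38, None, None, None, None, 33]
Compute height bottom-up (empty subtree = -1):
  height(1) = 1 + max(-1, -1) = 0
  height(4) = 1 + max(0, -1) = 1
  height(11) = 1 + max(1, -1) = 2
  height(33) = 1 + max(-1, -1) = 0
  height(38) = 1 + max(0, -1) = 1
  height(29) = 1 + max(-1, 1) = 2
  height(49) = 1 + max(-1, -1) = 0
  height(42) = 1 + max(2, 0) = 3
  height(17) = 1 + max(2, 3) = 4
Height = 4


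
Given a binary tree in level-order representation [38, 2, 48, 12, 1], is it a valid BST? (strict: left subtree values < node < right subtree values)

Level-order array: [38, 2, 48, 12, 1]
Validate using subtree bounds (lo, hi): at each node, require lo < value < hi,
then recurse left with hi=value and right with lo=value.
Preorder trace (stopping at first violation):
  at node 38 with bounds (-inf, +inf): OK
  at node 2 with bounds (-inf, 38): OK
  at node 12 with bounds (-inf, 2): VIOLATION
Node 12 violates its bound: not (-inf < 12 < 2).
Result: Not a valid BST


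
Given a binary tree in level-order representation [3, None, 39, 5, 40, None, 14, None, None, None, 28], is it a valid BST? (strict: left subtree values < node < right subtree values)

Level-order array: [3, None, 39, 5, 40, None, 14, None, None, None, 28]
Validate using subtree bounds (lo, hi): at each node, require lo < value < hi,
then recurse left with hi=value and right with lo=value.
Preorder trace (stopping at first violation):
  at node 3 with bounds (-inf, +inf): OK
  at node 39 with bounds (3, +inf): OK
  at node 5 with bounds (3, 39): OK
  at node 14 with bounds (5, 39): OK
  at node 28 with bounds (14, 39): OK
  at node 40 with bounds (39, +inf): OK
No violation found at any node.
Result: Valid BST


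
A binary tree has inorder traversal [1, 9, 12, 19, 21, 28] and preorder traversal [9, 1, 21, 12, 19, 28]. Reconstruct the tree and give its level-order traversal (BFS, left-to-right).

Inorder:  [1, 9, 12, 19, 21, 28]
Preorder: [9, 1, 21, 12, 19, 28]
Algorithm: preorder visits root first, so consume preorder in order;
for each root, split the current inorder slice at that value into
left-subtree inorder and right-subtree inorder, then recurse.
Recursive splits:
  root=9; inorder splits into left=[1], right=[12, 19, 21, 28]
  root=1; inorder splits into left=[], right=[]
  root=21; inorder splits into left=[12, 19], right=[28]
  root=12; inorder splits into left=[], right=[19]
  root=19; inorder splits into left=[], right=[]
  root=28; inorder splits into left=[], right=[]
Reconstructed level-order: [9, 1, 21, 12, 28, 19]


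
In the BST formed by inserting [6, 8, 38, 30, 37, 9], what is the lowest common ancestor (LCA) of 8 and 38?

Tree insertion order: [6, 8, 38, 30, 37, 9]
Tree (level-order array): [6, None, 8, None, 38, 30, None, 9, 37]
In a BST, the LCA of p=8, q=38 is the first node v on the
root-to-leaf path with p <= v <= q (go left if both < v, right if both > v).
Walk from root:
  at 6: both 8 and 38 > 6, go right
  at 8: 8 <= 8 <= 38, this is the LCA
LCA = 8


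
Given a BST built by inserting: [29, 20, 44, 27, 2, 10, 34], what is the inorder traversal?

Tree insertion order: [29, 20, 44, 27, 2, 10, 34]
Tree (level-order array): [29, 20, 44, 2, 27, 34, None, None, 10]
Inorder traversal: [2, 10, 20, 27, 29, 34, 44]


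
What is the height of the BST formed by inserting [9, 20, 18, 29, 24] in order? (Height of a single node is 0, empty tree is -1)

Insertion order: [9, 20, 18, 29, 24]
Tree (level-order array): [9, None, 20, 18, 29, None, None, 24]
Compute height bottom-up (empty subtree = -1):
  height(18) = 1 + max(-1, -1) = 0
  height(24) = 1 + max(-1, -1) = 0
  height(29) = 1 + max(0, -1) = 1
  height(20) = 1 + max(0, 1) = 2
  height(9) = 1 + max(-1, 2) = 3
Height = 3


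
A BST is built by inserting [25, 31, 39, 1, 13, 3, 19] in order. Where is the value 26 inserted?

Starting tree (level order): [25, 1, 31, None, 13, None, 39, 3, 19]
Insertion path: 25 -> 31
Result: insert 26 as left child of 31
Final tree (level order): [25, 1, 31, None, 13, 26, 39, 3, 19]


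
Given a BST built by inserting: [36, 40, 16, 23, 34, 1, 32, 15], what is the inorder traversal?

Tree insertion order: [36, 40, 16, 23, 34, 1, 32, 15]
Tree (level-order array): [36, 16, 40, 1, 23, None, None, None, 15, None, 34, None, None, 32]
Inorder traversal: [1, 15, 16, 23, 32, 34, 36, 40]


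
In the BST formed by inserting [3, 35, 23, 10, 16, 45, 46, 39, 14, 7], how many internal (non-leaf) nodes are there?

Tree built from: [3, 35, 23, 10, 16, 45, 46, 39, 14, 7]
Tree (level-order array): [3, None, 35, 23, 45, 10, None, 39, 46, 7, 16, None, None, None, None, None, None, 14]
Rule: An internal node has at least one child.
Per-node child counts:
  node 3: 1 child(ren)
  node 35: 2 child(ren)
  node 23: 1 child(ren)
  node 10: 2 child(ren)
  node 7: 0 child(ren)
  node 16: 1 child(ren)
  node 14: 0 child(ren)
  node 45: 2 child(ren)
  node 39: 0 child(ren)
  node 46: 0 child(ren)
Matching nodes: [3, 35, 23, 10, 16, 45]
Count of internal (non-leaf) nodes: 6


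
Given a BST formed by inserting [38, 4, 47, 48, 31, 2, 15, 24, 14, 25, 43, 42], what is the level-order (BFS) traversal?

Tree insertion order: [38, 4, 47, 48, 31, 2, 15, 24, 14, 25, 43, 42]
Tree (level-order array): [38, 4, 47, 2, 31, 43, 48, None, None, 15, None, 42, None, None, None, 14, 24, None, None, None, None, None, 25]
BFS from the root, enqueuing left then right child of each popped node:
  queue [38] -> pop 38, enqueue [4, 47], visited so far: [38]
  queue [4, 47] -> pop 4, enqueue [2, 31], visited so far: [38, 4]
  queue [47, 2, 31] -> pop 47, enqueue [43, 48], visited so far: [38, 4, 47]
  queue [2, 31, 43, 48] -> pop 2, enqueue [none], visited so far: [38, 4, 47, 2]
  queue [31, 43, 48] -> pop 31, enqueue [15], visited so far: [38, 4, 47, 2, 31]
  queue [43, 48, 15] -> pop 43, enqueue [42], visited so far: [38, 4, 47, 2, 31, 43]
  queue [48, 15, 42] -> pop 48, enqueue [none], visited so far: [38, 4, 47, 2, 31, 43, 48]
  queue [15, 42] -> pop 15, enqueue [14, 24], visited so far: [38, 4, 47, 2, 31, 43, 48, 15]
  queue [42, 14, 24] -> pop 42, enqueue [none], visited so far: [38, 4, 47, 2, 31, 43, 48, 15, 42]
  queue [14, 24] -> pop 14, enqueue [none], visited so far: [38, 4, 47, 2, 31, 43, 48, 15, 42, 14]
  queue [24] -> pop 24, enqueue [25], visited so far: [38, 4, 47, 2, 31, 43, 48, 15, 42, 14, 24]
  queue [25] -> pop 25, enqueue [none], visited so far: [38, 4, 47, 2, 31, 43, 48, 15, 42, 14, 24, 25]
Result: [38, 4, 47, 2, 31, 43, 48, 15, 42, 14, 24, 25]


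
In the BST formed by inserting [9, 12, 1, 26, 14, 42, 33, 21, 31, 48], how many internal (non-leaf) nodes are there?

Tree built from: [9, 12, 1, 26, 14, 42, 33, 21, 31, 48]
Tree (level-order array): [9, 1, 12, None, None, None, 26, 14, 42, None, 21, 33, 48, None, None, 31]
Rule: An internal node has at least one child.
Per-node child counts:
  node 9: 2 child(ren)
  node 1: 0 child(ren)
  node 12: 1 child(ren)
  node 26: 2 child(ren)
  node 14: 1 child(ren)
  node 21: 0 child(ren)
  node 42: 2 child(ren)
  node 33: 1 child(ren)
  node 31: 0 child(ren)
  node 48: 0 child(ren)
Matching nodes: [9, 12, 26, 14, 42, 33]
Count of internal (non-leaf) nodes: 6


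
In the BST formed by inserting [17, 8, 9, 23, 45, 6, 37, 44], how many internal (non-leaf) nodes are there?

Tree built from: [17, 8, 9, 23, 45, 6, 37, 44]
Tree (level-order array): [17, 8, 23, 6, 9, None, 45, None, None, None, None, 37, None, None, 44]
Rule: An internal node has at least one child.
Per-node child counts:
  node 17: 2 child(ren)
  node 8: 2 child(ren)
  node 6: 0 child(ren)
  node 9: 0 child(ren)
  node 23: 1 child(ren)
  node 45: 1 child(ren)
  node 37: 1 child(ren)
  node 44: 0 child(ren)
Matching nodes: [17, 8, 23, 45, 37]
Count of internal (non-leaf) nodes: 5


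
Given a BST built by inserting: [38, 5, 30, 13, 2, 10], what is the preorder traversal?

Tree insertion order: [38, 5, 30, 13, 2, 10]
Tree (level-order array): [38, 5, None, 2, 30, None, None, 13, None, 10]
Preorder traversal: [38, 5, 2, 30, 13, 10]


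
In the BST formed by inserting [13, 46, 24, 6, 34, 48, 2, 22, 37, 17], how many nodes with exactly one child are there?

Tree built from: [13, 46, 24, 6, 34, 48, 2, 22, 37, 17]
Tree (level-order array): [13, 6, 46, 2, None, 24, 48, None, None, 22, 34, None, None, 17, None, None, 37]
Rule: These are nodes with exactly 1 non-null child.
Per-node child counts:
  node 13: 2 child(ren)
  node 6: 1 child(ren)
  node 2: 0 child(ren)
  node 46: 2 child(ren)
  node 24: 2 child(ren)
  node 22: 1 child(ren)
  node 17: 0 child(ren)
  node 34: 1 child(ren)
  node 37: 0 child(ren)
  node 48: 0 child(ren)
Matching nodes: [6, 22, 34]
Count of nodes with exactly one child: 3


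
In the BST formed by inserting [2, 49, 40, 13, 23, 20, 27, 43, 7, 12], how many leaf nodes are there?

Tree built from: [2, 49, 40, 13, 23, 20, 27, 43, 7, 12]
Tree (level-order array): [2, None, 49, 40, None, 13, 43, 7, 23, None, None, None, 12, 20, 27]
Rule: A leaf has 0 children.
Per-node child counts:
  node 2: 1 child(ren)
  node 49: 1 child(ren)
  node 40: 2 child(ren)
  node 13: 2 child(ren)
  node 7: 1 child(ren)
  node 12: 0 child(ren)
  node 23: 2 child(ren)
  node 20: 0 child(ren)
  node 27: 0 child(ren)
  node 43: 0 child(ren)
Matching nodes: [12, 20, 27, 43]
Count of leaf nodes: 4


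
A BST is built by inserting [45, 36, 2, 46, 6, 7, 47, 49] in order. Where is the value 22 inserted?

Starting tree (level order): [45, 36, 46, 2, None, None, 47, None, 6, None, 49, None, 7]
Insertion path: 45 -> 36 -> 2 -> 6 -> 7
Result: insert 22 as right child of 7
Final tree (level order): [45, 36, 46, 2, None, None, 47, None, 6, None, 49, None, 7, None, None, None, 22]


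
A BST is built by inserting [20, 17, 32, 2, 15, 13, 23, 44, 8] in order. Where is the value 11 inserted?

Starting tree (level order): [20, 17, 32, 2, None, 23, 44, None, 15, None, None, None, None, 13, None, 8]
Insertion path: 20 -> 17 -> 2 -> 15 -> 13 -> 8
Result: insert 11 as right child of 8
Final tree (level order): [20, 17, 32, 2, None, 23, 44, None, 15, None, None, None, None, 13, None, 8, None, None, 11]


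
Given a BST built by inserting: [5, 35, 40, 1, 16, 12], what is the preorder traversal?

Tree insertion order: [5, 35, 40, 1, 16, 12]
Tree (level-order array): [5, 1, 35, None, None, 16, 40, 12]
Preorder traversal: [5, 1, 35, 16, 12, 40]


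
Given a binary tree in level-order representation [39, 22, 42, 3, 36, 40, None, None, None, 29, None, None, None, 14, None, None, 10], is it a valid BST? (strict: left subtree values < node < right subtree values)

Level-order array: [39, 22, 42, 3, 36, 40, None, None, None, 29, None, None, None, 14, None, None, 10]
Validate using subtree bounds (lo, hi): at each node, require lo < value < hi,
then recurse left with hi=value and right with lo=value.
Preorder trace (stopping at first violation):
  at node 39 with bounds (-inf, +inf): OK
  at node 22 with bounds (-inf, 39): OK
  at node 3 with bounds (-inf, 22): OK
  at node 36 with bounds (22, 39): OK
  at node 29 with bounds (22, 36): OK
  at node 14 with bounds (22, 29): VIOLATION
Node 14 violates its bound: not (22 < 14 < 29).
Result: Not a valid BST


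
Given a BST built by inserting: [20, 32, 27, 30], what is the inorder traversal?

Tree insertion order: [20, 32, 27, 30]
Tree (level-order array): [20, None, 32, 27, None, None, 30]
Inorder traversal: [20, 27, 30, 32]


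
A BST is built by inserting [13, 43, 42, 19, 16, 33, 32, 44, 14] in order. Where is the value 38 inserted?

Starting tree (level order): [13, None, 43, 42, 44, 19, None, None, None, 16, 33, 14, None, 32]
Insertion path: 13 -> 43 -> 42 -> 19 -> 33
Result: insert 38 as right child of 33
Final tree (level order): [13, None, 43, 42, 44, 19, None, None, None, 16, 33, 14, None, 32, 38]


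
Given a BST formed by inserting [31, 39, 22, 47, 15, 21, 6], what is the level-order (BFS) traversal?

Tree insertion order: [31, 39, 22, 47, 15, 21, 6]
Tree (level-order array): [31, 22, 39, 15, None, None, 47, 6, 21]
BFS from the root, enqueuing left then right child of each popped node:
  queue [31] -> pop 31, enqueue [22, 39], visited so far: [31]
  queue [22, 39] -> pop 22, enqueue [15], visited so far: [31, 22]
  queue [39, 15] -> pop 39, enqueue [47], visited so far: [31, 22, 39]
  queue [15, 47] -> pop 15, enqueue [6, 21], visited so far: [31, 22, 39, 15]
  queue [47, 6, 21] -> pop 47, enqueue [none], visited so far: [31, 22, 39, 15, 47]
  queue [6, 21] -> pop 6, enqueue [none], visited so far: [31, 22, 39, 15, 47, 6]
  queue [21] -> pop 21, enqueue [none], visited so far: [31, 22, 39, 15, 47, 6, 21]
Result: [31, 22, 39, 15, 47, 6, 21]


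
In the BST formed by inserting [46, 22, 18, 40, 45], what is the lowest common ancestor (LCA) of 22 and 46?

Tree insertion order: [46, 22, 18, 40, 45]
Tree (level-order array): [46, 22, None, 18, 40, None, None, None, 45]
In a BST, the LCA of p=22, q=46 is the first node v on the
root-to-leaf path with p <= v <= q (go left if both < v, right if both > v).
Walk from root:
  at 46: 22 <= 46 <= 46, this is the LCA
LCA = 46


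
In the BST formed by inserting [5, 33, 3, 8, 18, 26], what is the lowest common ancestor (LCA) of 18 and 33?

Tree insertion order: [5, 33, 3, 8, 18, 26]
Tree (level-order array): [5, 3, 33, None, None, 8, None, None, 18, None, 26]
In a BST, the LCA of p=18, q=33 is the first node v on the
root-to-leaf path with p <= v <= q (go left if both < v, right if both > v).
Walk from root:
  at 5: both 18 and 33 > 5, go right
  at 33: 18 <= 33 <= 33, this is the LCA
LCA = 33


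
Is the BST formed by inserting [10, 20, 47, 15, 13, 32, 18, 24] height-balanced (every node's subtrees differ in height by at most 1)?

Tree (level-order array): [10, None, 20, 15, 47, 13, 18, 32, None, None, None, None, None, 24]
Definition: a tree is height-balanced if, at every node, |h(left) - h(right)| <= 1 (empty subtree has height -1).
Bottom-up per-node check:
  node 13: h_left=-1, h_right=-1, diff=0 [OK], height=0
  node 18: h_left=-1, h_right=-1, diff=0 [OK], height=0
  node 15: h_left=0, h_right=0, diff=0 [OK], height=1
  node 24: h_left=-1, h_right=-1, diff=0 [OK], height=0
  node 32: h_left=0, h_right=-1, diff=1 [OK], height=1
  node 47: h_left=1, h_right=-1, diff=2 [FAIL (|1--1|=2 > 1)], height=2
  node 20: h_left=1, h_right=2, diff=1 [OK], height=3
  node 10: h_left=-1, h_right=3, diff=4 [FAIL (|-1-3|=4 > 1)], height=4
Node 47 violates the condition: |1 - -1| = 2 > 1.
Result: Not balanced


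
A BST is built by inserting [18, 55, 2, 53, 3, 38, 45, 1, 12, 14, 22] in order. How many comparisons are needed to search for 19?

Search path for 19: 18 -> 55 -> 53 -> 38 -> 22
Found: False
Comparisons: 5


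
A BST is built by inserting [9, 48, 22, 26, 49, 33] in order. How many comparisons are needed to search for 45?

Search path for 45: 9 -> 48 -> 22 -> 26 -> 33
Found: False
Comparisons: 5


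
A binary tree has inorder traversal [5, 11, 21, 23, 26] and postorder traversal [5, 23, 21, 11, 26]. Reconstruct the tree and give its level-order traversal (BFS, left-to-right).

Inorder:   [5, 11, 21, 23, 26]
Postorder: [5, 23, 21, 11, 26]
Algorithm: postorder visits root last, so walk postorder right-to-left;
each value is the root of the current inorder slice — split it at that
value, recurse on the right subtree first, then the left.
Recursive splits:
  root=26; inorder splits into left=[5, 11, 21, 23], right=[]
  root=11; inorder splits into left=[5], right=[21, 23]
  root=21; inorder splits into left=[], right=[23]
  root=23; inorder splits into left=[], right=[]
  root=5; inorder splits into left=[], right=[]
Reconstructed level-order: [26, 11, 5, 21, 23]


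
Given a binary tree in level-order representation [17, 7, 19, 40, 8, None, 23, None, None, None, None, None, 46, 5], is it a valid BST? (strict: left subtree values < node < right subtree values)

Level-order array: [17, 7, 19, 40, 8, None, 23, None, None, None, None, None, 46, 5]
Validate using subtree bounds (lo, hi): at each node, require lo < value < hi,
then recurse left with hi=value and right with lo=value.
Preorder trace (stopping at first violation):
  at node 17 with bounds (-inf, +inf): OK
  at node 7 with bounds (-inf, 17): OK
  at node 40 with bounds (-inf, 7): VIOLATION
Node 40 violates its bound: not (-inf < 40 < 7).
Result: Not a valid BST


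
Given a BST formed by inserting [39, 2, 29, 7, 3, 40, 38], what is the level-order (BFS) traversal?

Tree insertion order: [39, 2, 29, 7, 3, 40, 38]
Tree (level-order array): [39, 2, 40, None, 29, None, None, 7, 38, 3]
BFS from the root, enqueuing left then right child of each popped node:
  queue [39] -> pop 39, enqueue [2, 40], visited so far: [39]
  queue [2, 40] -> pop 2, enqueue [29], visited so far: [39, 2]
  queue [40, 29] -> pop 40, enqueue [none], visited so far: [39, 2, 40]
  queue [29] -> pop 29, enqueue [7, 38], visited so far: [39, 2, 40, 29]
  queue [7, 38] -> pop 7, enqueue [3], visited so far: [39, 2, 40, 29, 7]
  queue [38, 3] -> pop 38, enqueue [none], visited so far: [39, 2, 40, 29, 7, 38]
  queue [3] -> pop 3, enqueue [none], visited so far: [39, 2, 40, 29, 7, 38, 3]
Result: [39, 2, 40, 29, 7, 38, 3]


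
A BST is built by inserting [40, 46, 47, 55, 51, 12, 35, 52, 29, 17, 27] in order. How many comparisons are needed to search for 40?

Search path for 40: 40
Found: True
Comparisons: 1


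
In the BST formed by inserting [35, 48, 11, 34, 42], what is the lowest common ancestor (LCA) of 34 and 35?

Tree insertion order: [35, 48, 11, 34, 42]
Tree (level-order array): [35, 11, 48, None, 34, 42]
In a BST, the LCA of p=34, q=35 is the first node v on the
root-to-leaf path with p <= v <= q (go left if both < v, right if both > v).
Walk from root:
  at 35: 34 <= 35 <= 35, this is the LCA
LCA = 35


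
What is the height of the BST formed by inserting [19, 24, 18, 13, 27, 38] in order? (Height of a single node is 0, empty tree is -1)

Insertion order: [19, 24, 18, 13, 27, 38]
Tree (level-order array): [19, 18, 24, 13, None, None, 27, None, None, None, 38]
Compute height bottom-up (empty subtree = -1):
  height(13) = 1 + max(-1, -1) = 0
  height(18) = 1 + max(0, -1) = 1
  height(38) = 1 + max(-1, -1) = 0
  height(27) = 1 + max(-1, 0) = 1
  height(24) = 1 + max(-1, 1) = 2
  height(19) = 1 + max(1, 2) = 3
Height = 3


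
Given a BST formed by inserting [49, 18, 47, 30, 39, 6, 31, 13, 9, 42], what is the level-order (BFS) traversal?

Tree insertion order: [49, 18, 47, 30, 39, 6, 31, 13, 9, 42]
Tree (level-order array): [49, 18, None, 6, 47, None, 13, 30, None, 9, None, None, 39, None, None, 31, 42]
BFS from the root, enqueuing left then right child of each popped node:
  queue [49] -> pop 49, enqueue [18], visited so far: [49]
  queue [18] -> pop 18, enqueue [6, 47], visited so far: [49, 18]
  queue [6, 47] -> pop 6, enqueue [13], visited so far: [49, 18, 6]
  queue [47, 13] -> pop 47, enqueue [30], visited so far: [49, 18, 6, 47]
  queue [13, 30] -> pop 13, enqueue [9], visited so far: [49, 18, 6, 47, 13]
  queue [30, 9] -> pop 30, enqueue [39], visited so far: [49, 18, 6, 47, 13, 30]
  queue [9, 39] -> pop 9, enqueue [none], visited so far: [49, 18, 6, 47, 13, 30, 9]
  queue [39] -> pop 39, enqueue [31, 42], visited so far: [49, 18, 6, 47, 13, 30, 9, 39]
  queue [31, 42] -> pop 31, enqueue [none], visited so far: [49, 18, 6, 47, 13, 30, 9, 39, 31]
  queue [42] -> pop 42, enqueue [none], visited so far: [49, 18, 6, 47, 13, 30, 9, 39, 31, 42]
Result: [49, 18, 6, 47, 13, 30, 9, 39, 31, 42]


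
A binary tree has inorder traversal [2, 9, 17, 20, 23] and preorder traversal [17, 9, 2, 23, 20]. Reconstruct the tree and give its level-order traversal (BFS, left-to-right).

Inorder:  [2, 9, 17, 20, 23]
Preorder: [17, 9, 2, 23, 20]
Algorithm: preorder visits root first, so consume preorder in order;
for each root, split the current inorder slice at that value into
left-subtree inorder and right-subtree inorder, then recurse.
Recursive splits:
  root=17; inorder splits into left=[2, 9], right=[20, 23]
  root=9; inorder splits into left=[2], right=[]
  root=2; inorder splits into left=[], right=[]
  root=23; inorder splits into left=[20], right=[]
  root=20; inorder splits into left=[], right=[]
Reconstructed level-order: [17, 9, 23, 2, 20]


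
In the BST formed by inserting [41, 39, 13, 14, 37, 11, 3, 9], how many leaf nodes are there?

Tree built from: [41, 39, 13, 14, 37, 11, 3, 9]
Tree (level-order array): [41, 39, None, 13, None, 11, 14, 3, None, None, 37, None, 9]
Rule: A leaf has 0 children.
Per-node child counts:
  node 41: 1 child(ren)
  node 39: 1 child(ren)
  node 13: 2 child(ren)
  node 11: 1 child(ren)
  node 3: 1 child(ren)
  node 9: 0 child(ren)
  node 14: 1 child(ren)
  node 37: 0 child(ren)
Matching nodes: [9, 37]
Count of leaf nodes: 2


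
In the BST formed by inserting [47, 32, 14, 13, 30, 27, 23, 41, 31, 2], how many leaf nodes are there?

Tree built from: [47, 32, 14, 13, 30, 27, 23, 41, 31, 2]
Tree (level-order array): [47, 32, None, 14, 41, 13, 30, None, None, 2, None, 27, 31, None, None, 23]
Rule: A leaf has 0 children.
Per-node child counts:
  node 47: 1 child(ren)
  node 32: 2 child(ren)
  node 14: 2 child(ren)
  node 13: 1 child(ren)
  node 2: 0 child(ren)
  node 30: 2 child(ren)
  node 27: 1 child(ren)
  node 23: 0 child(ren)
  node 31: 0 child(ren)
  node 41: 0 child(ren)
Matching nodes: [2, 23, 31, 41]
Count of leaf nodes: 4


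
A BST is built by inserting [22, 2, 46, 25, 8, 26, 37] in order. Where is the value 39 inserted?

Starting tree (level order): [22, 2, 46, None, 8, 25, None, None, None, None, 26, None, 37]
Insertion path: 22 -> 46 -> 25 -> 26 -> 37
Result: insert 39 as right child of 37
Final tree (level order): [22, 2, 46, None, 8, 25, None, None, None, None, 26, None, 37, None, 39]


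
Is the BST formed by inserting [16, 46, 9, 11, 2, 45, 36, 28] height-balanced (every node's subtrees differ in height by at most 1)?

Tree (level-order array): [16, 9, 46, 2, 11, 45, None, None, None, None, None, 36, None, 28]
Definition: a tree is height-balanced if, at every node, |h(left) - h(right)| <= 1 (empty subtree has height -1).
Bottom-up per-node check:
  node 2: h_left=-1, h_right=-1, diff=0 [OK], height=0
  node 11: h_left=-1, h_right=-1, diff=0 [OK], height=0
  node 9: h_left=0, h_right=0, diff=0 [OK], height=1
  node 28: h_left=-1, h_right=-1, diff=0 [OK], height=0
  node 36: h_left=0, h_right=-1, diff=1 [OK], height=1
  node 45: h_left=1, h_right=-1, diff=2 [FAIL (|1--1|=2 > 1)], height=2
  node 46: h_left=2, h_right=-1, diff=3 [FAIL (|2--1|=3 > 1)], height=3
  node 16: h_left=1, h_right=3, diff=2 [FAIL (|1-3|=2 > 1)], height=4
Node 45 violates the condition: |1 - -1| = 2 > 1.
Result: Not balanced


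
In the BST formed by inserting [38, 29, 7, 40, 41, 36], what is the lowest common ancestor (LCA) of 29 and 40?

Tree insertion order: [38, 29, 7, 40, 41, 36]
Tree (level-order array): [38, 29, 40, 7, 36, None, 41]
In a BST, the LCA of p=29, q=40 is the first node v on the
root-to-leaf path with p <= v <= q (go left if both < v, right if both > v).
Walk from root:
  at 38: 29 <= 38 <= 40, this is the LCA
LCA = 38


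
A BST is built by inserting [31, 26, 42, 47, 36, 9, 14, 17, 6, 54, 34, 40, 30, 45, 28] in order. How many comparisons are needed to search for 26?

Search path for 26: 31 -> 26
Found: True
Comparisons: 2


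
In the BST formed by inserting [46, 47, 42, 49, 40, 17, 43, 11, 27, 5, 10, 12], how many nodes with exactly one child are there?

Tree built from: [46, 47, 42, 49, 40, 17, 43, 11, 27, 5, 10, 12]
Tree (level-order array): [46, 42, 47, 40, 43, None, 49, 17, None, None, None, None, None, 11, 27, 5, 12, None, None, None, 10]
Rule: These are nodes with exactly 1 non-null child.
Per-node child counts:
  node 46: 2 child(ren)
  node 42: 2 child(ren)
  node 40: 1 child(ren)
  node 17: 2 child(ren)
  node 11: 2 child(ren)
  node 5: 1 child(ren)
  node 10: 0 child(ren)
  node 12: 0 child(ren)
  node 27: 0 child(ren)
  node 43: 0 child(ren)
  node 47: 1 child(ren)
  node 49: 0 child(ren)
Matching nodes: [40, 5, 47]
Count of nodes with exactly one child: 3


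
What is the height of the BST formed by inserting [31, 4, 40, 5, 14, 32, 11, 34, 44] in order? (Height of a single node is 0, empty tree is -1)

Insertion order: [31, 4, 40, 5, 14, 32, 11, 34, 44]
Tree (level-order array): [31, 4, 40, None, 5, 32, 44, None, 14, None, 34, None, None, 11]
Compute height bottom-up (empty subtree = -1):
  height(11) = 1 + max(-1, -1) = 0
  height(14) = 1 + max(0, -1) = 1
  height(5) = 1 + max(-1, 1) = 2
  height(4) = 1 + max(-1, 2) = 3
  height(34) = 1 + max(-1, -1) = 0
  height(32) = 1 + max(-1, 0) = 1
  height(44) = 1 + max(-1, -1) = 0
  height(40) = 1 + max(1, 0) = 2
  height(31) = 1 + max(3, 2) = 4
Height = 4


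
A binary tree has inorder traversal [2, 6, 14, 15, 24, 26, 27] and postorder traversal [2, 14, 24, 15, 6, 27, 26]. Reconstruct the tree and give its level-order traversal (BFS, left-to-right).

Inorder:   [2, 6, 14, 15, 24, 26, 27]
Postorder: [2, 14, 24, 15, 6, 27, 26]
Algorithm: postorder visits root last, so walk postorder right-to-left;
each value is the root of the current inorder slice — split it at that
value, recurse on the right subtree first, then the left.
Recursive splits:
  root=26; inorder splits into left=[2, 6, 14, 15, 24], right=[27]
  root=27; inorder splits into left=[], right=[]
  root=6; inorder splits into left=[2], right=[14, 15, 24]
  root=15; inorder splits into left=[14], right=[24]
  root=24; inorder splits into left=[], right=[]
  root=14; inorder splits into left=[], right=[]
  root=2; inorder splits into left=[], right=[]
Reconstructed level-order: [26, 6, 27, 2, 15, 14, 24]


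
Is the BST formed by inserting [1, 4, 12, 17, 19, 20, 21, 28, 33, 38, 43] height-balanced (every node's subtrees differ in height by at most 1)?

Tree (level-order array): [1, None, 4, None, 12, None, 17, None, 19, None, 20, None, 21, None, 28, None, 33, None, 38, None, 43]
Definition: a tree is height-balanced if, at every node, |h(left) - h(right)| <= 1 (empty subtree has height -1).
Bottom-up per-node check:
  node 43: h_left=-1, h_right=-1, diff=0 [OK], height=0
  node 38: h_left=-1, h_right=0, diff=1 [OK], height=1
  node 33: h_left=-1, h_right=1, diff=2 [FAIL (|-1-1|=2 > 1)], height=2
  node 28: h_left=-1, h_right=2, diff=3 [FAIL (|-1-2|=3 > 1)], height=3
  node 21: h_left=-1, h_right=3, diff=4 [FAIL (|-1-3|=4 > 1)], height=4
  node 20: h_left=-1, h_right=4, diff=5 [FAIL (|-1-4|=5 > 1)], height=5
  node 19: h_left=-1, h_right=5, diff=6 [FAIL (|-1-5|=6 > 1)], height=6
  node 17: h_left=-1, h_right=6, diff=7 [FAIL (|-1-6|=7 > 1)], height=7
  node 12: h_left=-1, h_right=7, diff=8 [FAIL (|-1-7|=8 > 1)], height=8
  node 4: h_left=-1, h_right=8, diff=9 [FAIL (|-1-8|=9 > 1)], height=9
  node 1: h_left=-1, h_right=9, diff=10 [FAIL (|-1-9|=10 > 1)], height=10
Node 33 violates the condition: |-1 - 1| = 2 > 1.
Result: Not balanced
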